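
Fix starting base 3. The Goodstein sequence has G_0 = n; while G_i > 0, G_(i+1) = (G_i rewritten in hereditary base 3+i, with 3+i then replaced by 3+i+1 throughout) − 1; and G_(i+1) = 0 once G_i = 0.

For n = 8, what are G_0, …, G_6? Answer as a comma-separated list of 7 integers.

base 3: 8 = 2·3 + 2; at 4: 2·4 + 2 = 10; next = 9
base 4: 9 = 2·4 + 1; at 5: 2·5 + 1 = 11; next = 10
base 5: 10 = 2·5; at 6: 2·6 = 12; next = 11
base 6: 11 = 6 + 5; at 7: 7 + 5 = 12; next = 11
base 7: 11 = 7 + 4; at 8: 8 + 4 = 12; next = 11
base 8: 11 = 8 + 3; at 9: 9 + 3 = 12; next = 11

8, 9, 10, 11, 11, 11, 11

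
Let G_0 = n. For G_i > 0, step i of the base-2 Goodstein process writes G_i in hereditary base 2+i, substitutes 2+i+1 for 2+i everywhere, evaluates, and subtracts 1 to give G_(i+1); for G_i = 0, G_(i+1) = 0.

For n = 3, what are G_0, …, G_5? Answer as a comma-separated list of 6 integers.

base 2: 3 = 2 + 1; at 3: 3 + 1 = 4; next = 3
base 3: 3 = 3; at 4: 4 = 4; next = 3
base 4: 3 = 3; at 5: 3 = 3; next = 2
base 5: 2 = 2; at 6: 2 = 2; next = 1
base 6: 1 = 1; at 7: 1 = 1; next = 0

3, 3, 3, 2, 1, 0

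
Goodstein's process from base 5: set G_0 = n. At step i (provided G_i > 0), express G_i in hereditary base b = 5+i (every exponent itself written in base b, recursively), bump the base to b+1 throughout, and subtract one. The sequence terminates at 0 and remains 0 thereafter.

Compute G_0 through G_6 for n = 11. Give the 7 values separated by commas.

11, 12, 13, 13, 13, 13, 13

base 5: 11 = 2·5 + 1; at 6: 2·6 + 1 = 13; next = 12
base 6: 12 = 2·6; at 7: 2·7 = 14; next = 13
base 7: 13 = 7 + 6; at 8: 8 + 6 = 14; next = 13
base 8: 13 = 8 + 5; at 9: 9 + 5 = 14; next = 13
base 9: 13 = 9 + 4; at 10: 10 + 4 = 14; next = 13
base 10: 13 = 10 + 3; at 11: 11 + 3 = 14; next = 13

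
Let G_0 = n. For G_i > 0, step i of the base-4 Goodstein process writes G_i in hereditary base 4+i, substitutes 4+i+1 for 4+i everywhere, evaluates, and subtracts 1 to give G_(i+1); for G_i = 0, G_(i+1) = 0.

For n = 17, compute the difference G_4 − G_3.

4

base 4: 17 = 4^2 + 1; at 5: 5^2 + 1 = 26; next = 25
base 5: 25 = 5^2; at 6: 6^2 = 36; next = 35
base 6: 35 = 5·6 + 5; at 7: 5·7 + 5 = 40; next = 39
base 7: 39 = 5·7 + 4; at 8: 5·8 + 4 = 44; next = 43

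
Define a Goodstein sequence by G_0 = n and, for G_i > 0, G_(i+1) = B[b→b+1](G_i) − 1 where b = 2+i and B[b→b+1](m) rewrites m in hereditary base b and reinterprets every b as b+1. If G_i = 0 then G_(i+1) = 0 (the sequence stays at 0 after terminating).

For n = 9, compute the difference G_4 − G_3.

G_0 = 9. HB_2(9) = 2^(2 + 1) + 1. Bump = 82. G_1 = 81.
G_1 = 81. HB_3(81) = 3^(3 + 1). Bump = 1024. G_2 = 1023.
G_2 = 1023. HB_4(1023) = 3·4^4 + 3·4^3 + 3·4^2 + 3·4 + 3. Bump = 9843. G_3 = 9842.
G_3 = 9842. HB_5(9842) = 3·5^5 + 3·5^3 + 3·5^2 + 3·5 + 2. Bump = 140744. G_4 = 140743.

130901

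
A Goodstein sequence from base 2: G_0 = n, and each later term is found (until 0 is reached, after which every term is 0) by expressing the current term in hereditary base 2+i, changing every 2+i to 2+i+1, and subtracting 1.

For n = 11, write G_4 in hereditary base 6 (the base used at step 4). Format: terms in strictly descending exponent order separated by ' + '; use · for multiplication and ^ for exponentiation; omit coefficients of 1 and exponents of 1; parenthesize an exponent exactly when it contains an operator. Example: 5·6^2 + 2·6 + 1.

6^(6 + 1) + 1

base 2: 11 = 2^(2 + 1) + 2 + 1; at 3: 3^(3 + 1) + 3 + 1 = 85; next = 84
base 3: 84 = 3^(3 + 1) + 3; at 4: 4^(4 + 1) + 4 = 1028; next = 1027
base 4: 1027 = 4^(4 + 1) + 3; at 5: 5^(5 + 1) + 3 = 15628; next = 15627
base 5: 15627 = 5^(5 + 1) + 2; at 6: 6^(6 + 1) + 2 = 279938; next = 279937
base 6: 279937 = 6^(6 + 1) + 1; at 7: 7^(7 + 1) + 1 = 5764802; next = 5764801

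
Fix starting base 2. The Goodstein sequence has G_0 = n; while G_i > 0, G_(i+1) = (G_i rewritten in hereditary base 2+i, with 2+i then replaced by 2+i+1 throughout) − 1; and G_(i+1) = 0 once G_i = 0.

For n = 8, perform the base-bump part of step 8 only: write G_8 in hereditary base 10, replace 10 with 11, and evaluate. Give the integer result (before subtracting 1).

(0) 8|_2 = 2^(2 + 1) ↦ 3^(3 + 1)|_3 = 81 ⇒ 80
(1) 80|_3 = 2·3^3 + 2·3^2 + 2·3 + 2 ↦ 2·4^4 + 2·4^2 + 2·4 + 2|_4 = 554 ⇒ 553
(2) 553|_4 = 2·4^4 + 2·4^2 + 2·4 + 1 ↦ 2·5^5 + 2·5^2 + 2·5 + 1|_5 = 6311 ⇒ 6310
(3) 6310|_5 = 2·5^5 + 2·5^2 + 2·5 ↦ 2·6^6 + 2·6^2 + 2·6|_6 = 93396 ⇒ 93395
(4) 93395|_6 = 2·6^6 + 2·6^2 + 6 + 5 ↦ 2·7^7 + 2·7^2 + 7 + 5|_7 = 1647196 ⇒ 1647195
(5) 1647195|_7 = 2·7^7 + 2·7^2 + 7 + 4 ↦ 2·8^8 + 2·8^2 + 8 + 4|_8 = 33554572 ⇒ 33554571
(6) 33554571|_8 = 2·8^8 + 2·8^2 + 8 + 3 ↦ 2·9^9 + 2·9^2 + 9 + 3|_9 = 774841152 ⇒ 774841151
(7) 774841151|_9 = 2·9^9 + 2·9^2 + 9 + 2 ↦ 2·10^10 + 2·10^2 + 10 + 2|_10 = 20000000212 ⇒ 20000000211

570623341476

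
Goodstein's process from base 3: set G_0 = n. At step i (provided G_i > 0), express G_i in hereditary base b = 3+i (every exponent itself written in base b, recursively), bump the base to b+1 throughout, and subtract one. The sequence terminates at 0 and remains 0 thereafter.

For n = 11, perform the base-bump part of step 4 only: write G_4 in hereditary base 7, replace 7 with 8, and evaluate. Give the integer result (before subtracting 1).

44

G_0 = 11. HB_3(11) = 3^2 + 2. Bump = 18. G_1 = 17.
G_1 = 17. HB_4(17) = 4^2 + 1. Bump = 26. G_2 = 25.
G_2 = 25. HB_5(25) = 5^2. Bump = 36. G_3 = 35.
G_3 = 35. HB_6(35) = 5·6 + 5. Bump = 40. G_4 = 39.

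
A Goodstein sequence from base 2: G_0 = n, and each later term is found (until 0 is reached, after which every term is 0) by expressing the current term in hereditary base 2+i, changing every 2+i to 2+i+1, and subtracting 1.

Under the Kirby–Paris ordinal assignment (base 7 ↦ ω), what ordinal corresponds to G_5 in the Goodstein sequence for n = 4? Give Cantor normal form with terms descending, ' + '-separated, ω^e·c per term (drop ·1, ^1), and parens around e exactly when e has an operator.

base 2: 4 = 2^2; at 3: 3^3 = 27; next = 26
base 3: 26 = 2·3^2 + 2·3 + 2; at 4: 2·4^2 + 2·4 + 2 = 42; next = 41
base 4: 41 = 2·4^2 + 2·4 + 1; at 5: 2·5^2 + 2·5 + 1 = 61; next = 60
base 5: 60 = 2·5^2 + 2·5; at 6: 2·6^2 + 2·6 = 84; next = 83
base 6: 83 = 2·6^2 + 6 + 5; at 7: 2·7^2 + 7 + 5 = 110; next = 109
base 7: 109 = 2·7^2 + 7 + 4; at 8: 2·8^2 + 8 + 4 = 140; next = 139

ω^2·2 + ω + 4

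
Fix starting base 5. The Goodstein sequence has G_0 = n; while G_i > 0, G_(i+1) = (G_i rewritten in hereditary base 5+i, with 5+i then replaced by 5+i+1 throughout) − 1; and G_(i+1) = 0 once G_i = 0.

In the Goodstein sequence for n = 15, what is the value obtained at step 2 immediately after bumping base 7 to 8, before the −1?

20

15 —HB5→ 3·5 —bump→ 3·6 = 18 —(−1)→ 17
17 —HB6→ 2·6 + 5 —bump→ 2·7 + 5 = 19 —(−1)→ 18
18 —HB7→ 2·7 + 4 —bump→ 2·8 + 4 = 20 —(−1)→ 19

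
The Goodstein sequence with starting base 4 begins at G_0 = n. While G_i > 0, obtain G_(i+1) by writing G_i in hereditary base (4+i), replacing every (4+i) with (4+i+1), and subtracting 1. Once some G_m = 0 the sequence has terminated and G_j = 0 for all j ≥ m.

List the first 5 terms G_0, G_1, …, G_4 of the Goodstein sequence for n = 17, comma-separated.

17, 25, 35, 39, 43

17 —HB4→ 4^2 + 1 —bump→ 5^2 + 1 = 26 —(−1)→ 25
25 —HB5→ 5^2 —bump→ 6^2 = 36 —(−1)→ 35
35 —HB6→ 5·6 + 5 —bump→ 5·7 + 5 = 40 —(−1)→ 39
39 —HB7→ 5·7 + 4 —bump→ 5·8 + 4 = 44 —(−1)→ 43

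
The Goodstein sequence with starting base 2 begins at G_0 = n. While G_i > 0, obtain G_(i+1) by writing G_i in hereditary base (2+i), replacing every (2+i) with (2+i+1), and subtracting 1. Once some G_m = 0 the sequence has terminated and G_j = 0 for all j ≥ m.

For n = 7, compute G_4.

46657

7 —HB2→ 2^2 + 2 + 1 —bump→ 3^3 + 3 + 1 = 31 —(−1)→ 30
30 —HB3→ 3^3 + 3 —bump→ 4^4 + 4 = 260 —(−1)→ 259
259 —HB4→ 4^4 + 3 —bump→ 5^5 + 3 = 3128 —(−1)→ 3127
3127 —HB5→ 5^5 + 2 —bump→ 6^6 + 2 = 46658 —(−1)→ 46657
46657 —HB6→ 6^6 + 1 —bump→ 7^7 + 1 = 823544 —(−1)→ 823543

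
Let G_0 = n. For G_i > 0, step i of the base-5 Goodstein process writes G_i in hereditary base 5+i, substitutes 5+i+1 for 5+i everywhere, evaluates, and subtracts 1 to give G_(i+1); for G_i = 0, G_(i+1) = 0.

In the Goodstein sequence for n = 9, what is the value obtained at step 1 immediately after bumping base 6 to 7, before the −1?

10

i=0: 9 = 5 + 4 (b=5); 5→6: 6 + 4 = 10; 10−1 = 9
i=1: 9 = 6 + 3 (b=6); 6→7: 7 + 3 = 10; 10−1 = 9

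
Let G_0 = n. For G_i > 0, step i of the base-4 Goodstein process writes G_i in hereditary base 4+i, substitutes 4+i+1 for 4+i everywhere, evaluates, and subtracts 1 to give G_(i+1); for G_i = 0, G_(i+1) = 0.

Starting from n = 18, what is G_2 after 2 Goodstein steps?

18 —HB4→ 4^2 + 2 —bump→ 5^2 + 2 = 27 —(−1)→ 26
26 —HB5→ 5^2 + 1 —bump→ 6^2 + 1 = 37 —(−1)→ 36
36 —HB6→ 6^2 —bump→ 7^2 = 49 —(−1)→ 48

36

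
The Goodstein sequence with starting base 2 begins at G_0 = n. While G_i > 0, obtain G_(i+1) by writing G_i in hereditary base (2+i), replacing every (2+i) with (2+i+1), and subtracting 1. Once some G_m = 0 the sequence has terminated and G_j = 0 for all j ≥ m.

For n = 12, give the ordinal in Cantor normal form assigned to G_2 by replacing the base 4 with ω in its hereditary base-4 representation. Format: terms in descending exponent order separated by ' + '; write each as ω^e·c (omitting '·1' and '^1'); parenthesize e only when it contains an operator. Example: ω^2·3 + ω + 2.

ω^(ω + 1) + ω^2·2 + ω·2 + 1

(0) 12|_2 = 2^(2 + 1) + 2^2 ↦ 3^(3 + 1) + 3^3|_3 = 108 ⇒ 107
(1) 107|_3 = 3^(3 + 1) + 2·3^2 + 2·3 + 2 ↦ 4^(4 + 1) + 2·4^2 + 2·4 + 2|_4 = 1066 ⇒ 1065
(2) 1065|_4 = 4^(4 + 1) + 2·4^2 + 2·4 + 1 ↦ 5^(5 + 1) + 2·5^2 + 2·5 + 1|_5 = 15686 ⇒ 15685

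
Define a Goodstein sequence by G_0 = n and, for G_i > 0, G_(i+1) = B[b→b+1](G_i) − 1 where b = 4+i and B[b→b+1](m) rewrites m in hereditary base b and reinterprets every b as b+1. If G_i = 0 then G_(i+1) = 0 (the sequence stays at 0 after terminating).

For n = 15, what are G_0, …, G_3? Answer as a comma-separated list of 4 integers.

i=0: 15 = 3·4 + 3 (b=4); 4→5: 3·5 + 3 = 18; 18−1 = 17
i=1: 17 = 3·5 + 2 (b=5); 5→6: 3·6 + 2 = 20; 20−1 = 19
i=2: 19 = 3·6 + 1 (b=6); 6→7: 3·7 + 1 = 22; 22−1 = 21

15, 17, 19, 21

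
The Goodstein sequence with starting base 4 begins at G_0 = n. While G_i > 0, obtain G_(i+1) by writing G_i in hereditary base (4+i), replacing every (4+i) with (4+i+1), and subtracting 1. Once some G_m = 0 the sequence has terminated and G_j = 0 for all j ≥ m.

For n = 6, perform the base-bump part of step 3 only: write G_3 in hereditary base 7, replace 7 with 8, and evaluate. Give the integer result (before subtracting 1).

6

step 0: 6 = 4 + 2; sub 5 for 4: 5 + 2; = 7; G_1 = 7−1 = 6
step 1: 6 = 5 + 1; sub 6 for 5: 6 + 1; = 7; G_2 = 7−1 = 6
step 2: 6 = 6; sub 7 for 6: 7; = 7; G_3 = 7−1 = 6
step 3: 6 = 6; sub 8 for 7: 6; = 6; G_4 = 6−1 = 5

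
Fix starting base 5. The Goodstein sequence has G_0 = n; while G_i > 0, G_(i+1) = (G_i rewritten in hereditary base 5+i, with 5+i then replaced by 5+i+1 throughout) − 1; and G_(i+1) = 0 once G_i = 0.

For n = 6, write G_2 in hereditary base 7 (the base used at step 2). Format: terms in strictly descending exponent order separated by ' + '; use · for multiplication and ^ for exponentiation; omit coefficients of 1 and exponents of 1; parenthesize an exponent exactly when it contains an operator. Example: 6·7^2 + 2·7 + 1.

(0) 6|_5 = 5 + 1 ↦ 6 + 1|_6 = 7 ⇒ 6
(1) 6|_6 = 6 ↦ 7|_7 = 7 ⇒ 6

6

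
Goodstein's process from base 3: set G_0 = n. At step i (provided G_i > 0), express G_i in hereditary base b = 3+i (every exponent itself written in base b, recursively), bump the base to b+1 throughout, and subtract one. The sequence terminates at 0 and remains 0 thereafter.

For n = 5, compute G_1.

5

base 3: 5 = 3 + 2; at 4: 4 + 2 = 6; next = 5
base 4: 5 = 4 + 1; at 5: 5 + 1 = 6; next = 5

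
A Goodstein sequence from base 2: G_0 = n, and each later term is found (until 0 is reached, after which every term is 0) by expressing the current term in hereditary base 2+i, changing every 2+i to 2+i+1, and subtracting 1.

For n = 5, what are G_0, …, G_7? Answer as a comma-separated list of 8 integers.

5, 27, 255, 467, 775, 1197, 1751, 2454

G_0 = 5. HB_2(5) = 2^2 + 1. Bump = 28. G_1 = 27.
G_1 = 27. HB_3(27) = 3^3. Bump = 256. G_2 = 255.
G_2 = 255. HB_4(255) = 3·4^3 + 3·4^2 + 3·4 + 3. Bump = 468. G_3 = 467.
G_3 = 467. HB_5(467) = 3·5^3 + 3·5^2 + 3·5 + 2. Bump = 776. G_4 = 775.
G_4 = 775. HB_6(775) = 3·6^3 + 3·6^2 + 3·6 + 1. Bump = 1198. G_5 = 1197.
G_5 = 1197. HB_7(1197) = 3·7^3 + 3·7^2 + 3·7. Bump = 1752. G_6 = 1751.
G_6 = 1751. HB_8(1751) = 3·8^3 + 3·8^2 + 2·8 + 7. Bump = 2455. G_7 = 2454.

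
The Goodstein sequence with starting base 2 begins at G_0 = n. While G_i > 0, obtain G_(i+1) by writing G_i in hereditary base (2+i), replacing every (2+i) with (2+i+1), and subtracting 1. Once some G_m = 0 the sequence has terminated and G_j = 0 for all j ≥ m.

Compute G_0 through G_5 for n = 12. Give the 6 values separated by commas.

12, 107, 1065, 15685, 280019, 5764910

(0) 12|_2 = 2^(2 + 1) + 2^2 ↦ 3^(3 + 1) + 3^3|_3 = 108 ⇒ 107
(1) 107|_3 = 3^(3 + 1) + 2·3^2 + 2·3 + 2 ↦ 4^(4 + 1) + 2·4^2 + 2·4 + 2|_4 = 1066 ⇒ 1065
(2) 1065|_4 = 4^(4 + 1) + 2·4^2 + 2·4 + 1 ↦ 5^(5 + 1) + 2·5^2 + 2·5 + 1|_5 = 15686 ⇒ 15685
(3) 15685|_5 = 5^(5 + 1) + 2·5^2 + 2·5 ↦ 6^(6 + 1) + 2·6^2 + 2·6|_6 = 280020 ⇒ 280019
(4) 280019|_6 = 6^(6 + 1) + 2·6^2 + 6 + 5 ↦ 7^(7 + 1) + 2·7^2 + 7 + 5|_7 = 5764911 ⇒ 5764910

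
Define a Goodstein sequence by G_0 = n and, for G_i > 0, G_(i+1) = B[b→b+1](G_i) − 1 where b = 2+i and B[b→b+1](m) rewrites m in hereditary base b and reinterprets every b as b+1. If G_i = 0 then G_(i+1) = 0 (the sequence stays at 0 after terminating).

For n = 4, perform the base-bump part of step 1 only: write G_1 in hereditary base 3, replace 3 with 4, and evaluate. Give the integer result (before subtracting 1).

(0) 4|_2 = 2^2 ↦ 3^3|_3 = 27 ⇒ 26
(1) 26|_3 = 2·3^2 + 2·3 + 2 ↦ 2·4^2 + 2·4 + 2|_4 = 42 ⇒ 41

42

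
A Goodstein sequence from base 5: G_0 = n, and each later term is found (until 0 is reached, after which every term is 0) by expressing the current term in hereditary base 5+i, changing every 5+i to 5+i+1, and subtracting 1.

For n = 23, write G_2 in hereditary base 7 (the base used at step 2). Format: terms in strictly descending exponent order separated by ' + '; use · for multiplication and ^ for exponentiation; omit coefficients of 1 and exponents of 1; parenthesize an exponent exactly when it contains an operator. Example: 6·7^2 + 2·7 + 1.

(0) 23|_5 = 4·5 + 3 ↦ 4·6 + 3|_6 = 27 ⇒ 26
(1) 26|_6 = 4·6 + 2 ↦ 4·7 + 2|_7 = 30 ⇒ 29

4·7 + 1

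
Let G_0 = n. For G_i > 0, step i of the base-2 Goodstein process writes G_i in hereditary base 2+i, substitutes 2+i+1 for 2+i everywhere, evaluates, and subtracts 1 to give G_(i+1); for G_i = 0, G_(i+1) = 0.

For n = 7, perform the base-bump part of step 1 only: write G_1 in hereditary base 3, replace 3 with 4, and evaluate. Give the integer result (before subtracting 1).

260

G_0=7  [base 2] 2^2 + 2 + 1  →[2↦3]→  3^3 + 3 + 1 = 31  −1 ⇒ G_1=30
G_1=30  [base 3] 3^3 + 3  →[3↦4]→  4^4 + 4 = 260  −1 ⇒ G_2=259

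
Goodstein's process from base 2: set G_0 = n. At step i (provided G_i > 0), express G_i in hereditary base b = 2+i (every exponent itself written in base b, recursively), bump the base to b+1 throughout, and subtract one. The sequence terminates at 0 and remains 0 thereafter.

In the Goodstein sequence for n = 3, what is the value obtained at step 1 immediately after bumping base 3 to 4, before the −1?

4

step 0: 3 = 2 + 1; sub 3 for 2: 3 + 1; = 4; G_1 = 4−1 = 3
step 1: 3 = 3; sub 4 for 3: 4; = 4; G_2 = 4−1 = 3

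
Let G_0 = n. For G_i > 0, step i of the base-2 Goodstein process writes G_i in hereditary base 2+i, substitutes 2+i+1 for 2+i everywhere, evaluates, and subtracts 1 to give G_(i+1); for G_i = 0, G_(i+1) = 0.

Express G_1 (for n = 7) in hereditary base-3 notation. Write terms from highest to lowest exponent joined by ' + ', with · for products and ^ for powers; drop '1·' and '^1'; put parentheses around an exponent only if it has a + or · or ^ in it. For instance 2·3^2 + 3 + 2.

3^3 + 3

base 2: 7 = 2^2 + 2 + 1; at 3: 3^3 + 3 + 1 = 31; next = 30
base 3: 30 = 3^3 + 3; at 4: 4^4 + 4 = 260; next = 259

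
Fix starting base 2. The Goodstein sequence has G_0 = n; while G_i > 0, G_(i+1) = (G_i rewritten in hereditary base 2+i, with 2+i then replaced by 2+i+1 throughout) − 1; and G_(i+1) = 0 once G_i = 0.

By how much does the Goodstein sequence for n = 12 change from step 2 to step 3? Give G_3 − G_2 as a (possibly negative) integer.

14620

step 0: 12 = 2^(2 + 1) + 2^2; sub 3 for 2: 3^(3 + 1) + 3^3; = 108; G_1 = 108−1 = 107
step 1: 107 = 3^(3 + 1) + 2·3^2 + 2·3 + 2; sub 4 for 3: 4^(4 + 1) + 2·4^2 + 2·4 + 2; = 1066; G_2 = 1066−1 = 1065
step 2: 1065 = 4^(4 + 1) + 2·4^2 + 2·4 + 1; sub 5 for 4: 5^(5 + 1) + 2·5^2 + 2·5 + 1; = 15686; G_3 = 15686−1 = 15685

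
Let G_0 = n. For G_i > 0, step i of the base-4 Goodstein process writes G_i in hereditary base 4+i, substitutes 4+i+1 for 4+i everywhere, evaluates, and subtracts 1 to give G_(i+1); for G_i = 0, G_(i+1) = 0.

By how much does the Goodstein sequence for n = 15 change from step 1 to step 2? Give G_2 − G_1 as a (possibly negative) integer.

2

i=0: 15 = 3·4 + 3 (b=4); 4→5: 3·5 + 3 = 18; 18−1 = 17
i=1: 17 = 3·5 + 2 (b=5); 5→6: 3·6 + 2 = 20; 20−1 = 19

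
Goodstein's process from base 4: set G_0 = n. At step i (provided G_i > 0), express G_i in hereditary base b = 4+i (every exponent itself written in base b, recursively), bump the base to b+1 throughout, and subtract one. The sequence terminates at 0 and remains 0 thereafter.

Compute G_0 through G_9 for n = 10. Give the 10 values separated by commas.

10, 11, 12, 13, 13, 13, 13, 13, 13, 13

i=0: 10 = 2·4 + 2 (b=4); 4→5: 2·5 + 2 = 12; 12−1 = 11
i=1: 11 = 2·5 + 1 (b=5); 5→6: 2·6 + 1 = 13; 13−1 = 12
i=2: 12 = 2·6 (b=6); 6→7: 2·7 = 14; 14−1 = 13
i=3: 13 = 7 + 6 (b=7); 7→8: 8 + 6 = 14; 14−1 = 13
i=4: 13 = 8 + 5 (b=8); 8→9: 9 + 5 = 14; 14−1 = 13
i=5: 13 = 9 + 4 (b=9); 9→10: 10 + 4 = 14; 14−1 = 13
i=6: 13 = 10 + 3 (b=10); 10→11: 11 + 3 = 14; 14−1 = 13
i=7: 13 = 11 + 2 (b=11); 11→12: 12 + 2 = 14; 14−1 = 13
i=8: 13 = 12 + 1 (b=12); 12→13: 13 + 1 = 14; 14−1 = 13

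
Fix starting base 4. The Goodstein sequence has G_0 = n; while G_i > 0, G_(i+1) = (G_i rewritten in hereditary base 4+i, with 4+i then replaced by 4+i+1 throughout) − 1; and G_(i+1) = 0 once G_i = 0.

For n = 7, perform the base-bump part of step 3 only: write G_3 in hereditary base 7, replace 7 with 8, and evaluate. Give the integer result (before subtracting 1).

step 0: 7 = 4 + 3; sub 5 for 4: 5 + 3; = 8; G_1 = 8−1 = 7
step 1: 7 = 5 + 2; sub 6 for 5: 6 + 2; = 8; G_2 = 8−1 = 7
step 2: 7 = 6 + 1; sub 7 for 6: 7 + 1; = 8; G_3 = 8−1 = 7
step 3: 7 = 7; sub 8 for 7: 8; = 8; G_4 = 8−1 = 7

8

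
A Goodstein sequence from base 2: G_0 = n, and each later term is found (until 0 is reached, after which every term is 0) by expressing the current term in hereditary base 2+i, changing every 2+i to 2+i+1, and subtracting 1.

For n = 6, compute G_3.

[0] 6 ≡ 2^2 + 2 (base 2). Lift 3: 30. −1: 29.
[1] 29 ≡ 3^3 + 2 (base 3). Lift 4: 258. −1: 257.
[2] 257 ≡ 4^4 + 1 (base 4). Lift 5: 3126. −1: 3125.

3125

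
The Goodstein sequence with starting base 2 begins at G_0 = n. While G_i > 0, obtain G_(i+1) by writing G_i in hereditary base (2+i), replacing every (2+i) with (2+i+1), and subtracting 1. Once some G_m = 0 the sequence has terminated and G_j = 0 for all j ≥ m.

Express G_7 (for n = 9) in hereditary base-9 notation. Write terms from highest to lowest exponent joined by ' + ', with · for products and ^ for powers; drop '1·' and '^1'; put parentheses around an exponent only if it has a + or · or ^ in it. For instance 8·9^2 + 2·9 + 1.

(0) 9|_2 = 2^(2 + 1) + 1 ↦ 3^(3 + 1) + 1|_3 = 82 ⇒ 81
(1) 81|_3 = 3^(3 + 1) ↦ 4^(4 + 1)|_4 = 1024 ⇒ 1023
(2) 1023|_4 = 3·4^4 + 3·4^3 + 3·4^2 + 3·4 + 3 ↦ 3·5^5 + 3·5^3 + 3·5^2 + 3·5 + 3|_5 = 9843 ⇒ 9842
(3) 9842|_5 = 3·5^5 + 3·5^3 + 3·5^2 + 3·5 + 2 ↦ 3·6^6 + 3·6^3 + 3·6^2 + 3·6 + 2|_6 = 140744 ⇒ 140743
(4) 140743|_6 = 3·6^6 + 3·6^3 + 3·6^2 + 3·6 + 1 ↦ 3·7^7 + 3·7^3 + 3·7^2 + 3·7 + 1|_7 = 2471827 ⇒ 2471826
(5) 2471826|_7 = 3·7^7 + 3·7^3 + 3·7^2 + 3·7 ↦ 3·8^8 + 3·8^3 + 3·8^2 + 3·8|_8 = 50333400 ⇒ 50333399
(6) 50333399|_8 = 3·8^8 + 3·8^3 + 3·8^2 + 2·8 + 7 ↦ 3·9^9 + 3·9^3 + 3·9^2 + 2·9 + 7|_9 = 1162263922 ⇒ 1162263921

3·9^9 + 3·9^3 + 3·9^2 + 2·9 + 6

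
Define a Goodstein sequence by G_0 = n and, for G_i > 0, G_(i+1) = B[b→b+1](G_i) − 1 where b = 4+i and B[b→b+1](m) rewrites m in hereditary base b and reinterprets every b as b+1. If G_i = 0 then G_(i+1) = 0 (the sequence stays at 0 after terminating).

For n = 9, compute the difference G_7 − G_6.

0

[0] 9 ≡ 2·4 + 1 (base 4). Lift 5: 11. −1: 10.
[1] 10 ≡ 2·5 (base 5). Lift 6: 12. −1: 11.
[2] 11 ≡ 6 + 5 (base 6). Lift 7: 12. −1: 11.
[3] 11 ≡ 7 + 4 (base 7). Lift 8: 12. −1: 11.
[4] 11 ≡ 8 + 3 (base 8). Lift 9: 12. −1: 11.
[5] 11 ≡ 9 + 2 (base 9). Lift 10: 12. −1: 11.
[6] 11 ≡ 10 + 1 (base 10). Lift 11: 12. −1: 11.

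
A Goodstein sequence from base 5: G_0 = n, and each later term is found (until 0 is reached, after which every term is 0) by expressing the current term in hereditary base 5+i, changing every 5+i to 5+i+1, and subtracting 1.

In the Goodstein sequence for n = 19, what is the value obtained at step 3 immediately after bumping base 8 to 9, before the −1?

28

(0) 19|_5 = 3·5 + 4 ↦ 3·6 + 4|_6 = 22 ⇒ 21
(1) 21|_6 = 3·6 + 3 ↦ 3·7 + 3|_7 = 24 ⇒ 23
(2) 23|_7 = 3·7 + 2 ↦ 3·8 + 2|_8 = 26 ⇒ 25
(3) 25|_8 = 3·8 + 1 ↦ 3·9 + 1|_9 = 28 ⇒ 27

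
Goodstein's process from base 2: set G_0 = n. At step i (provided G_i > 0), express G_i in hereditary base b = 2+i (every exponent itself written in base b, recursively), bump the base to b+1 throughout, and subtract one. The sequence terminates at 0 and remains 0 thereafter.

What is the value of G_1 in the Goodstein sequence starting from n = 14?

110

(0) 14|_2 = 2^(2 + 1) + 2^2 + 2 ↦ 3^(3 + 1) + 3^3 + 3|_3 = 111 ⇒ 110
(1) 110|_3 = 3^(3 + 1) + 3^3 + 2 ↦ 4^(4 + 1) + 4^4 + 2|_4 = 1282 ⇒ 1281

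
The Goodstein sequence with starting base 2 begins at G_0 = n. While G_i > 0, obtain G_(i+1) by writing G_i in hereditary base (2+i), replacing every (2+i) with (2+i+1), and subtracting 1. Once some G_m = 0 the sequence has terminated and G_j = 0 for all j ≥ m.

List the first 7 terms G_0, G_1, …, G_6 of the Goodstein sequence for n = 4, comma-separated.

4, 26, 41, 60, 83, 109, 139

(0) 4|_2 = 2^2 ↦ 3^3|_3 = 27 ⇒ 26
(1) 26|_3 = 2·3^2 + 2·3 + 2 ↦ 2·4^2 + 2·4 + 2|_4 = 42 ⇒ 41
(2) 41|_4 = 2·4^2 + 2·4 + 1 ↦ 2·5^2 + 2·5 + 1|_5 = 61 ⇒ 60
(3) 60|_5 = 2·5^2 + 2·5 ↦ 2·6^2 + 2·6|_6 = 84 ⇒ 83
(4) 83|_6 = 2·6^2 + 6 + 5 ↦ 2·7^2 + 7 + 5|_7 = 110 ⇒ 109
(5) 109|_7 = 2·7^2 + 7 + 4 ↦ 2·8^2 + 8 + 4|_8 = 140 ⇒ 139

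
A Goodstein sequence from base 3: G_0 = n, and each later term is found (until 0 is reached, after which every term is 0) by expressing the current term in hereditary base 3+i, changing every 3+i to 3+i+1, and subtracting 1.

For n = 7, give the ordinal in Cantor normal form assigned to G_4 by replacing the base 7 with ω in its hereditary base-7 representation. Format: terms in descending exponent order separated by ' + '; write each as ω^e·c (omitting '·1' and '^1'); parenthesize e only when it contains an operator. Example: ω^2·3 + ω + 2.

[0] 7 ≡ 2·3 + 1 (base 3). Lift 4: 9. −1: 8.
[1] 8 ≡ 2·4 (base 4). Lift 5: 10. −1: 9.
[2] 9 ≡ 5 + 4 (base 5). Lift 6: 10. −1: 9.
[3] 9 ≡ 6 + 3 (base 6). Lift 7: 10. −1: 9.
[4] 9 ≡ 7 + 2 (base 7). Lift 8: 10. −1: 9.

ω + 2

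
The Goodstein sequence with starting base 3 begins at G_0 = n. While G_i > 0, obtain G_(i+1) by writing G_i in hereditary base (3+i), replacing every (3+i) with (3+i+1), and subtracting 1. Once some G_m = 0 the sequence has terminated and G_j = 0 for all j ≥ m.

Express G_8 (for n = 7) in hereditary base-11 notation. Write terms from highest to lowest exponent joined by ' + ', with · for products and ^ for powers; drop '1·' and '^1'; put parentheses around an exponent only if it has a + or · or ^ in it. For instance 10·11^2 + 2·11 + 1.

8

i=0: 7 = 2·3 + 1 (b=3); 3→4: 2·4 + 1 = 9; 9−1 = 8
i=1: 8 = 2·4 (b=4); 4→5: 2·5 = 10; 10−1 = 9
i=2: 9 = 5 + 4 (b=5); 5→6: 6 + 4 = 10; 10−1 = 9
i=3: 9 = 6 + 3 (b=6); 6→7: 7 + 3 = 10; 10−1 = 9
i=4: 9 = 7 + 2 (b=7); 7→8: 8 + 2 = 10; 10−1 = 9
i=5: 9 = 8 + 1 (b=8); 8→9: 9 + 1 = 10; 10−1 = 9
i=6: 9 = 9 (b=9); 9→10: 10 = 10; 10−1 = 9
i=7: 9 = 9 (b=10); 10→11: 9 = 9; 9−1 = 8
i=8: 8 = 8 (b=11); 11→12: 8 = 8; 8−1 = 7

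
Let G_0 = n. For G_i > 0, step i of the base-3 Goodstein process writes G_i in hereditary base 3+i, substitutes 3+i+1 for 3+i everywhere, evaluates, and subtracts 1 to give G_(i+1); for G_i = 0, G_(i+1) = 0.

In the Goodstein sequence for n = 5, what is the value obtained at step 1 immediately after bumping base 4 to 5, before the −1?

[0] 5 ≡ 3 + 2 (base 3). Lift 4: 6. −1: 5.
[1] 5 ≡ 4 + 1 (base 4). Lift 5: 6. −1: 5.

6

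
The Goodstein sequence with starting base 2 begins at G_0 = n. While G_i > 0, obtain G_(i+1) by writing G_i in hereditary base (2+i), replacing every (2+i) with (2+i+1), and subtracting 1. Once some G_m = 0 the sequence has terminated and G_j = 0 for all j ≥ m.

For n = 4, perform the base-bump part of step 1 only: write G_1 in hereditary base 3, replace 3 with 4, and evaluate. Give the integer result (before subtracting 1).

42

base 2: 4 = 2^2; at 3: 3^3 = 27; next = 26
base 3: 26 = 2·3^2 + 2·3 + 2; at 4: 2·4^2 + 2·4 + 2 = 42; next = 41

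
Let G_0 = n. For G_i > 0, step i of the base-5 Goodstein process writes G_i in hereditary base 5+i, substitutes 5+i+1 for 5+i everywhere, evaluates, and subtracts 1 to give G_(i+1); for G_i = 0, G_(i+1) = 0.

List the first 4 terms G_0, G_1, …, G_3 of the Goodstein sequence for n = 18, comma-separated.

18, 20, 22, 24

i=0: 18 = 3·5 + 3 (b=5); 5→6: 3·6 + 3 = 21; 21−1 = 20
i=1: 20 = 3·6 + 2 (b=6); 6→7: 3·7 + 2 = 23; 23−1 = 22
i=2: 22 = 3·7 + 1 (b=7); 7→8: 3·8 + 1 = 25; 25−1 = 24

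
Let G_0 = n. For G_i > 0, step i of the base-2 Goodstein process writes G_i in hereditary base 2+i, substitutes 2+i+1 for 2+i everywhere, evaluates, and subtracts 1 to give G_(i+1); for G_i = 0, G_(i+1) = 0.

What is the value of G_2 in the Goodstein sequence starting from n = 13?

base 2: 13 = 2^(2 + 1) + 2^2 + 1; at 3: 3^(3 + 1) + 3^3 + 1 = 109; next = 108
base 3: 108 = 3^(3 + 1) + 3^3; at 4: 4^(4 + 1) + 4^4 = 1280; next = 1279
base 4: 1279 = 4^(4 + 1) + 3·4^3 + 3·4^2 + 3·4 + 3; at 5: 5^(5 + 1) + 3·5^3 + 3·5^2 + 3·5 + 3 = 16093; next = 16092

1279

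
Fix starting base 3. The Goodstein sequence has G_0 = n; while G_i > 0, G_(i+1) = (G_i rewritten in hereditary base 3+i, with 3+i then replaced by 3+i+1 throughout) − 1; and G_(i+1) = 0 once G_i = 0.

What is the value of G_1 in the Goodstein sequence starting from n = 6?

base 3: 6 = 2·3; at 4: 2·4 = 8; next = 7
base 4: 7 = 4 + 3; at 5: 5 + 3 = 8; next = 7

7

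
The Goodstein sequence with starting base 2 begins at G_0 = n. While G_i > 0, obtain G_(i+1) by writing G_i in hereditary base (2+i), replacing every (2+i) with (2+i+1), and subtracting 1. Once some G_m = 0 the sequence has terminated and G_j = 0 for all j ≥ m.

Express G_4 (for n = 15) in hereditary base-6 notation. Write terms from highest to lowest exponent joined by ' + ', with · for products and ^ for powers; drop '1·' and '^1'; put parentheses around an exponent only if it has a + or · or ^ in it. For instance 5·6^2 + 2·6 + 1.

6^(6 + 1) + 6^6 + 1

(0) 15|_2 = 2^(2 + 1) + 2^2 + 2 + 1 ↦ 3^(3 + 1) + 3^3 + 3 + 1|_3 = 112 ⇒ 111
(1) 111|_3 = 3^(3 + 1) + 3^3 + 3 ↦ 4^(4 + 1) + 4^4 + 4|_4 = 1284 ⇒ 1283
(2) 1283|_4 = 4^(4 + 1) + 4^4 + 3 ↦ 5^(5 + 1) + 5^5 + 3|_5 = 18753 ⇒ 18752
(3) 18752|_5 = 5^(5 + 1) + 5^5 + 2 ↦ 6^(6 + 1) + 6^6 + 2|_6 = 326594 ⇒ 326593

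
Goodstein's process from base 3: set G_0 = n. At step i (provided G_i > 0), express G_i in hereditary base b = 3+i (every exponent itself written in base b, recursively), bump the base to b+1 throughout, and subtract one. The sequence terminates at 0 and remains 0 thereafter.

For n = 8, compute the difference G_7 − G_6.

0

(0) 8|_3 = 2·3 + 2 ↦ 2·4 + 2|_4 = 10 ⇒ 9
(1) 9|_4 = 2·4 + 1 ↦ 2·5 + 1|_5 = 11 ⇒ 10
(2) 10|_5 = 2·5 ↦ 2·6|_6 = 12 ⇒ 11
(3) 11|_6 = 6 + 5 ↦ 7 + 5|_7 = 12 ⇒ 11
(4) 11|_7 = 7 + 4 ↦ 8 + 4|_8 = 12 ⇒ 11
(5) 11|_8 = 8 + 3 ↦ 9 + 3|_9 = 12 ⇒ 11
(6) 11|_9 = 9 + 2 ↦ 10 + 2|_10 = 12 ⇒ 11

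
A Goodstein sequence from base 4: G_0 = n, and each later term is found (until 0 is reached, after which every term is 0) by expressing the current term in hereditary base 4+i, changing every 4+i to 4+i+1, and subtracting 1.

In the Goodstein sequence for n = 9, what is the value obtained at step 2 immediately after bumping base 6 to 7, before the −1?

base 4: 9 = 2·4 + 1; at 5: 2·5 + 1 = 11; next = 10
base 5: 10 = 2·5; at 6: 2·6 = 12; next = 11

12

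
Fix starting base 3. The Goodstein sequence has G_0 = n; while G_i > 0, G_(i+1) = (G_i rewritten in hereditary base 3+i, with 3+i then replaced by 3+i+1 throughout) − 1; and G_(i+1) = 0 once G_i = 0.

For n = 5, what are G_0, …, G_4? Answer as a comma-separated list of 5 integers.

(0) 5|_3 = 3 + 2 ↦ 4 + 2|_4 = 6 ⇒ 5
(1) 5|_4 = 4 + 1 ↦ 5 + 1|_5 = 6 ⇒ 5
(2) 5|_5 = 5 ↦ 6|_6 = 6 ⇒ 5
(3) 5|_6 = 5 ↦ 5|_7 = 5 ⇒ 4

5, 5, 5, 5, 4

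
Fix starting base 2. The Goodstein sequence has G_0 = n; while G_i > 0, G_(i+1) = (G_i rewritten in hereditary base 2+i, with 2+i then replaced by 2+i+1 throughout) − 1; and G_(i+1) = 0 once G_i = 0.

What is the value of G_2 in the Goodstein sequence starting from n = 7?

259

7 —HB2→ 2^2 + 2 + 1 —bump→ 3^3 + 3 + 1 = 31 —(−1)→ 30
30 —HB3→ 3^3 + 3 —bump→ 4^4 + 4 = 260 —(−1)→ 259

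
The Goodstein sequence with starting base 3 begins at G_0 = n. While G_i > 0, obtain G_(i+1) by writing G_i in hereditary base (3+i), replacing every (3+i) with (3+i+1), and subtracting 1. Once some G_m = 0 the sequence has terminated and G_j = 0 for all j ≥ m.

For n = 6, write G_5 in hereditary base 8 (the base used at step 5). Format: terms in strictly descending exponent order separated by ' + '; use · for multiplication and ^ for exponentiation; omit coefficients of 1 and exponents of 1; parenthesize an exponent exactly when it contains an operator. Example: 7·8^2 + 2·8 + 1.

G_0 = 6. HB_3(6) = 2·3. Bump = 8. G_1 = 7.
G_1 = 7. HB_4(7) = 4 + 3. Bump = 8. G_2 = 7.
G_2 = 7. HB_5(7) = 5 + 2. Bump = 8. G_3 = 7.
G_3 = 7. HB_6(7) = 6 + 1. Bump = 8. G_4 = 7.
G_4 = 7. HB_7(7) = 7. Bump = 8. G_5 = 7.

7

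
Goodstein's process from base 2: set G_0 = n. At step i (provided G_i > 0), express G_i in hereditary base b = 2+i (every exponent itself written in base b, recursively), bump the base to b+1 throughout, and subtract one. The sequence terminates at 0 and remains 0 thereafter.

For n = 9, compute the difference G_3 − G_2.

8819

step 0: 9 = 2^(2 + 1) + 1; sub 3 for 2: 3^(3 + 1) + 1; = 82; G_1 = 82−1 = 81
step 1: 81 = 3^(3 + 1); sub 4 for 3: 4^(4 + 1); = 1024; G_2 = 1024−1 = 1023
step 2: 1023 = 3·4^4 + 3·4^3 + 3·4^2 + 3·4 + 3; sub 5 for 4: 3·5^5 + 3·5^3 + 3·5^2 + 3·5 + 3; = 9843; G_3 = 9843−1 = 9842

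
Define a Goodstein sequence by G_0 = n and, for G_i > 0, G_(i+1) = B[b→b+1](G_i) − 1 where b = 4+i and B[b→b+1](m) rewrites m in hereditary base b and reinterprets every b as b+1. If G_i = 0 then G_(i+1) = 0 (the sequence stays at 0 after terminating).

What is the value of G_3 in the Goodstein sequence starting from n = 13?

i=0: 13 = 3·4 + 1 (b=4); 4→5: 3·5 + 1 = 16; 16−1 = 15
i=1: 15 = 3·5 (b=5); 5→6: 3·6 = 18; 18−1 = 17
i=2: 17 = 2·6 + 5 (b=6); 6→7: 2·7 + 5 = 19; 19−1 = 18
i=3: 18 = 2·7 + 4 (b=7); 7→8: 2·8 + 4 = 20; 20−1 = 19

18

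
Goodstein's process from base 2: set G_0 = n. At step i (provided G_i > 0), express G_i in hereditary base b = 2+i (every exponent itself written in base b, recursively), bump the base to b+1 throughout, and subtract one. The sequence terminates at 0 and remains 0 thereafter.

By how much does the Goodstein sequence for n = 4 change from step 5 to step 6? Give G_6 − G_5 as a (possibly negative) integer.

(0) 4|_2 = 2^2 ↦ 3^3|_3 = 27 ⇒ 26
(1) 26|_3 = 2·3^2 + 2·3 + 2 ↦ 2·4^2 + 2·4 + 2|_4 = 42 ⇒ 41
(2) 41|_4 = 2·4^2 + 2·4 + 1 ↦ 2·5^2 + 2·5 + 1|_5 = 61 ⇒ 60
(3) 60|_5 = 2·5^2 + 2·5 ↦ 2·6^2 + 2·6|_6 = 84 ⇒ 83
(4) 83|_6 = 2·6^2 + 6 + 5 ↦ 2·7^2 + 7 + 5|_7 = 110 ⇒ 109
(5) 109|_7 = 2·7^2 + 7 + 4 ↦ 2·8^2 + 8 + 4|_8 = 140 ⇒ 139

30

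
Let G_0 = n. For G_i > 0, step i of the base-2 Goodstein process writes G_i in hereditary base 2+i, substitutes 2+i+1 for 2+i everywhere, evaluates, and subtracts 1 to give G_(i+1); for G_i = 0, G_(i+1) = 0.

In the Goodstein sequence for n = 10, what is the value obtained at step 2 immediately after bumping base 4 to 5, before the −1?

[0] 10 ≡ 2^(2 + 1) + 2 (base 2). Lift 3: 84. −1: 83.
[1] 83 ≡ 3^(3 + 1) + 2 (base 3). Lift 4: 1026. −1: 1025.
[2] 1025 ≡ 4^(4 + 1) + 1 (base 4). Lift 5: 15626. −1: 15625.

15626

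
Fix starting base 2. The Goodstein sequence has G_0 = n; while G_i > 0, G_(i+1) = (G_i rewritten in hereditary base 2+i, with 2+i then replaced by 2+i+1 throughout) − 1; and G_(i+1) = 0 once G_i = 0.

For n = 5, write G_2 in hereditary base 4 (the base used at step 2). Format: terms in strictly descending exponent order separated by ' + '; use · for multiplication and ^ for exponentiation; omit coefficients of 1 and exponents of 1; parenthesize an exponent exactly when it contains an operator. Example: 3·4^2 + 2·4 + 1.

3·4^3 + 3·4^2 + 3·4 + 3

[0] 5 ≡ 2^2 + 1 (base 2). Lift 3: 28. −1: 27.
[1] 27 ≡ 3^3 (base 3). Lift 4: 256. −1: 255.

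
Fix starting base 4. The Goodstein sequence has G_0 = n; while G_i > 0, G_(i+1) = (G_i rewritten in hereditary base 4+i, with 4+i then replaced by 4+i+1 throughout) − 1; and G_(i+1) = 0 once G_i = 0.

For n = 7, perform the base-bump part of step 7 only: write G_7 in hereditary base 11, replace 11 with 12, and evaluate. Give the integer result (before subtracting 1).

4

base 4: 7 = 4 + 3; at 5: 5 + 3 = 8; next = 7
base 5: 7 = 5 + 2; at 6: 6 + 2 = 8; next = 7
base 6: 7 = 6 + 1; at 7: 7 + 1 = 8; next = 7
base 7: 7 = 7; at 8: 8 = 8; next = 7
base 8: 7 = 7; at 9: 7 = 7; next = 6
base 9: 6 = 6; at 10: 6 = 6; next = 5
base 10: 5 = 5; at 11: 5 = 5; next = 4
base 11: 4 = 4; at 12: 4 = 4; next = 3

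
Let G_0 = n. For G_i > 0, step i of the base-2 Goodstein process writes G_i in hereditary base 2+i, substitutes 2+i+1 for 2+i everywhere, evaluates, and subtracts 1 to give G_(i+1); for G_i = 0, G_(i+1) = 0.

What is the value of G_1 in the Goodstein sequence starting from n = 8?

base 2: 8 = 2^(2 + 1); at 3: 3^(3 + 1) = 81; next = 80
base 3: 80 = 2·3^3 + 2·3^2 + 2·3 + 2; at 4: 2·4^4 + 2·4^2 + 2·4 + 2 = 554; next = 553

80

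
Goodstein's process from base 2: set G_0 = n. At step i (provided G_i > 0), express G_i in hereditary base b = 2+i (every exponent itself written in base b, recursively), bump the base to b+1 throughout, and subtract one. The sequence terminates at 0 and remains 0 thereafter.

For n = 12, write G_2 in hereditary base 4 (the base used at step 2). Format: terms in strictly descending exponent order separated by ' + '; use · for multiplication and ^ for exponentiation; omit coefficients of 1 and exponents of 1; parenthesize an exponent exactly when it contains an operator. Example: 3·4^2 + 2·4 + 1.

4^(4 + 1) + 2·4^2 + 2·4 + 1

G_0 = 12. HB_2(12) = 2^(2 + 1) + 2^2. Bump = 108. G_1 = 107.
G_1 = 107. HB_3(107) = 3^(3 + 1) + 2·3^2 + 2·3 + 2. Bump = 1066. G_2 = 1065.
G_2 = 1065. HB_4(1065) = 4^(4 + 1) + 2·4^2 + 2·4 + 1. Bump = 15686. G_3 = 15685.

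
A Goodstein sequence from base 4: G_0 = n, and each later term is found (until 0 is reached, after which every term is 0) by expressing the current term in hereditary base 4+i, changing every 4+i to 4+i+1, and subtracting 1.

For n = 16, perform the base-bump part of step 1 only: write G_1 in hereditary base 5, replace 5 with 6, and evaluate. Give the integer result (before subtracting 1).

base 4: 16 = 4^2; at 5: 5^2 = 25; next = 24
base 5: 24 = 4·5 + 4; at 6: 4·6 + 4 = 28; next = 27

28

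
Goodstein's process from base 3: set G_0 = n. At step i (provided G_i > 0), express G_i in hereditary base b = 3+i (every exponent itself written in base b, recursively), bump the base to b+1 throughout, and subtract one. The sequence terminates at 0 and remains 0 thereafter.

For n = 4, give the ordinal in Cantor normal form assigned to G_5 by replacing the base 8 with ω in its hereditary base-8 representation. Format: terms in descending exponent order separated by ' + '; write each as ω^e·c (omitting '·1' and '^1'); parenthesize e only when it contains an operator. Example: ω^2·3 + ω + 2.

base 3: 4 = 3 + 1; at 4: 4 + 1 = 5; next = 4
base 4: 4 = 4; at 5: 5 = 5; next = 4
base 5: 4 = 4; at 6: 4 = 4; next = 3
base 6: 3 = 3; at 7: 3 = 3; next = 2
base 7: 2 = 2; at 8: 2 = 2; next = 1
base 8: 1 = 1; at 9: 1 = 1; next = 0

1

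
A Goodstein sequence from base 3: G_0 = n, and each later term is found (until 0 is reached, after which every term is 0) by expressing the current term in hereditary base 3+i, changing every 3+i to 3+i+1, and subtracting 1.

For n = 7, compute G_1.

8

step 0: 7 = 2·3 + 1; sub 4 for 3: 2·4 + 1; = 9; G_1 = 9−1 = 8
step 1: 8 = 2·4; sub 5 for 4: 2·5; = 10; G_2 = 10−1 = 9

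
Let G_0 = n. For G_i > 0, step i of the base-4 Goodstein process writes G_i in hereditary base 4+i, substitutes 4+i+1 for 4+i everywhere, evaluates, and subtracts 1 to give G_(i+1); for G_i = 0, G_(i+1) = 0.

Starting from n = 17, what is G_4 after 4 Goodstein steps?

G_0=17  [base 4] 4^2 + 1  →[4↦5]→  5^2 + 1 = 26  −1 ⇒ G_1=25
G_1=25  [base 5] 5^2  →[5↦6]→  6^2 = 36  −1 ⇒ G_2=35
G_2=35  [base 6] 5·6 + 5  →[6↦7]→  5·7 + 5 = 40  −1 ⇒ G_3=39
G_3=39  [base 7] 5·7 + 4  →[7↦8]→  5·8 + 4 = 44  −1 ⇒ G_4=43

43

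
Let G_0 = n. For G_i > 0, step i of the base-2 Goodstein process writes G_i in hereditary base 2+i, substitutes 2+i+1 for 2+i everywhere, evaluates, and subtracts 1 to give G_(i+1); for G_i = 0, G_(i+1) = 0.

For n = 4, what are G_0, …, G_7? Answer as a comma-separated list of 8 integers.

step 0: 4 = 2^2; sub 3 for 2: 3^3; = 27; G_1 = 27−1 = 26
step 1: 26 = 2·3^2 + 2·3 + 2; sub 4 for 3: 2·4^2 + 2·4 + 2; = 42; G_2 = 42−1 = 41
step 2: 41 = 2·4^2 + 2·4 + 1; sub 5 for 4: 2·5^2 + 2·5 + 1; = 61; G_3 = 61−1 = 60
step 3: 60 = 2·5^2 + 2·5; sub 6 for 5: 2·6^2 + 2·6; = 84; G_4 = 84−1 = 83
step 4: 83 = 2·6^2 + 6 + 5; sub 7 for 6: 2·7^2 + 7 + 5; = 110; G_5 = 110−1 = 109
step 5: 109 = 2·7^2 + 7 + 4; sub 8 for 7: 2·8^2 + 8 + 4; = 140; G_6 = 140−1 = 139
step 6: 139 = 2·8^2 + 8 + 3; sub 9 for 8: 2·9^2 + 9 + 3; = 174; G_7 = 174−1 = 173

4, 26, 41, 60, 83, 109, 139, 173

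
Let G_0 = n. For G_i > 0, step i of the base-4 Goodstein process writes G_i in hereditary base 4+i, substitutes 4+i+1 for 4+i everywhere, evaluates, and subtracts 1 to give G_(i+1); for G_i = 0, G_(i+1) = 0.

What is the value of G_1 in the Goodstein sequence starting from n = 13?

G_0 = 13. HB_4(13) = 3·4 + 1. Bump = 16. G_1 = 15.
G_1 = 15. HB_5(15) = 3·5. Bump = 18. G_2 = 17.

15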